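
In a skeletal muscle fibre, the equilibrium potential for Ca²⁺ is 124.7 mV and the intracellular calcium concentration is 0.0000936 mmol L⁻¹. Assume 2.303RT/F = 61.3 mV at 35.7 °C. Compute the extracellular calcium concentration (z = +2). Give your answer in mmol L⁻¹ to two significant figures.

Nernst: E = (61.3/2) · log₁₀([out]/[in]), so log₁₀([out]/[in]) = 124.7 × 2 / 61.3 = 4.0685.
[out]/[in] = 10^(4.0685) = 1.171e+04.
[out] = 1.171e+04 × 0.0000936 = 1.096 mmol L⁻¹.

1.1 mmol L⁻¹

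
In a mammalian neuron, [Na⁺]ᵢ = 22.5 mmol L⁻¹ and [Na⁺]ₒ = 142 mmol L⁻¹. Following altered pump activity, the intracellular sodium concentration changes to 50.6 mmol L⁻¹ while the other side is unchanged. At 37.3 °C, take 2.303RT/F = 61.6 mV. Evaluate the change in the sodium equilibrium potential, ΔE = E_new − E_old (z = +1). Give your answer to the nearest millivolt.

-22 mV

E_old = (61.6/1)·log₁₀(142/22.5) = 49.29 mV
E_new = (61.6/1)·log₁₀(142/50.6) = 27.61 mV
ΔE = 27.61 − (49.29) = -21.68 mV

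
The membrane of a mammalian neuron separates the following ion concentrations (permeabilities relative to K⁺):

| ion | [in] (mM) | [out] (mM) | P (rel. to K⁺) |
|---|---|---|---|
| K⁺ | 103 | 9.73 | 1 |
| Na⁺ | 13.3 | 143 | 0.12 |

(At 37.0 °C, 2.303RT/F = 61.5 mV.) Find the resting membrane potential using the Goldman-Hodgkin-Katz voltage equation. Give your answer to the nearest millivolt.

-36 mV

Vm = 61.5 · log₁₀[(Σ P·[cation]ₒ + Σ P·[anion]ᵢ) / (Σ P·[cation]ᵢ + Σ P·[anion]ₒ)]
Numerator = 1×9.73 + 0.12×143 = 26.89
Denominator = 1×103 + 0.12×13.3 = 104.6
Vm = 61.5 · log₁₀(0.25708) = 61.5 × (-0.5899) = -36.28 mV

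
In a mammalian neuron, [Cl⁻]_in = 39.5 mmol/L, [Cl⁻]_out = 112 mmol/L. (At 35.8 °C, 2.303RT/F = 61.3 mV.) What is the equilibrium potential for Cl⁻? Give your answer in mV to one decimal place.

E = (61.3/z) · log₁₀([Cl⁻]_out/[Cl⁻]_in) with z = -1.
For an anion, dividing by z = -1 reverses the sign.
= (61.3/-1) · log₁₀(112/39.5) = -61.30 · log₁₀(2.835)
= -61.30 · (0.4526) = -27.75 mV

-27.7 mV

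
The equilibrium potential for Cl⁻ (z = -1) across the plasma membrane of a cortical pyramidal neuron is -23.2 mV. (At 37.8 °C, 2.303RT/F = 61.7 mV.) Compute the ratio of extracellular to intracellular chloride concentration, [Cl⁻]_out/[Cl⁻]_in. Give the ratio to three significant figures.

2.38

log₁₀([out]/[in]) = E·z/(61.7) = -23.2 × -1 / 61.7 = 0.3760
[out]/[in] = 10^(0.3760) = 2.377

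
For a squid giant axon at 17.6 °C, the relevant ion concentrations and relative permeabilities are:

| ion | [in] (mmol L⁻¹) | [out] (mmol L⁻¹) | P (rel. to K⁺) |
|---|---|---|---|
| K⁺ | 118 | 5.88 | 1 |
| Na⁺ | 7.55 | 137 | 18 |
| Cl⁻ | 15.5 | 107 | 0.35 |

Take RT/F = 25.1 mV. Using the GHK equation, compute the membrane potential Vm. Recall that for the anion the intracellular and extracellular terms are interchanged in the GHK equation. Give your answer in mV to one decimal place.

Vm = 25.1 · ln[(Σ P·[cation]ₒ + Σ P·[anion]ᵢ) / (Σ P·[cation]ᵢ + Σ P·[anion]ₒ)]
Numerator = 1×5.88 + 18×137 + 0.35×15.5 = 2477
Denominator = 1×118 + 18×7.55 + 0.35×107 = 291.4
Vm = 25.1 · ln(8.5028) = 25.1 × (2.1404) = 53.72 mV

53.7 mV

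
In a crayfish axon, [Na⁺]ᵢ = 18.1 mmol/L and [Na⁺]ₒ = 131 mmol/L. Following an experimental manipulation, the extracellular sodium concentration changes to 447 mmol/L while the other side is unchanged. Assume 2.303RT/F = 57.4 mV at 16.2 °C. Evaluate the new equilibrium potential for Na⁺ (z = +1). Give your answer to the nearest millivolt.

After the shift: [Na⁺]_out = 447, [Na⁺]_in = 18.1 mmol/L.
E_new = (57.4/1)·log₁₀(447/18.1) = 57.40 · (1.3926) = 79.94 mV

80 mV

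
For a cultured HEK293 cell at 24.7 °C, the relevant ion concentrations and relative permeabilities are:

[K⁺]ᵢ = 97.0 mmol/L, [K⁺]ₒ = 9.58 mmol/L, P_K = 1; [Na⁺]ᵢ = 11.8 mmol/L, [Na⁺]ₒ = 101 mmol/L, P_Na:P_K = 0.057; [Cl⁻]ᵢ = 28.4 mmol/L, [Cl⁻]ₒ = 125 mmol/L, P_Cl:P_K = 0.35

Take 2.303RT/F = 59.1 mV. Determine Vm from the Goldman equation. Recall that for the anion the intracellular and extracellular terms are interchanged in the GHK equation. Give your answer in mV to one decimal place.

Vm = 59.1 · log₁₀[(Σ P·[cation]ₒ + Σ P·[anion]ᵢ) / (Σ P·[cation]ᵢ + Σ P·[anion]ₒ)]
Numerator = 1×9.58 + 0.057×101 + 0.35×28.4 = 25.28
Denominator = 1×97.0 + 0.057×11.8 + 0.35×125 = 141.4
Vm = 59.1 · log₁₀(0.17873) = 59.1 × (-0.7478) = -44.19 mV

-44.2 mV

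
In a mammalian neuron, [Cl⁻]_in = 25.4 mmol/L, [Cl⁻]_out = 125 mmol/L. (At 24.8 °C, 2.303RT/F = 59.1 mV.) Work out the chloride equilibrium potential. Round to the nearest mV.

E = (59.1/z) · log₁₀([Cl⁻]_out/[Cl⁻]_in) with z = -1.
For an anion, dividing by z = -1 reverses the sign.
= (59.1/-1) · log₁₀(125/25.4) = -59.10 · log₁₀(4.921)
= -59.10 · (0.6921) = -40.90 mV

-41 mV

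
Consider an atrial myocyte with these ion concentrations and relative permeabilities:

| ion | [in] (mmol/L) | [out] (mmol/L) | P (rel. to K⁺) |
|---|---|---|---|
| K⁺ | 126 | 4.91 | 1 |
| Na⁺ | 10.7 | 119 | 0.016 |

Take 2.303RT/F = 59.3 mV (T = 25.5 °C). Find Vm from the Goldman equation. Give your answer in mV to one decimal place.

Vm = 59.3 · log₁₀[(Σ P·[cation]ₒ + Σ P·[anion]ᵢ) / (Σ P·[cation]ᵢ + Σ P·[anion]ₒ)]
Numerator = 1×4.91 + 0.016×119 = 6.814
Denominator = 1×126 + 0.016×10.7 = 126.2
Vm = 59.3 · log₁₀(0.054006) = 59.3 × (-1.2676) = -75.17 mV

-75.2 mV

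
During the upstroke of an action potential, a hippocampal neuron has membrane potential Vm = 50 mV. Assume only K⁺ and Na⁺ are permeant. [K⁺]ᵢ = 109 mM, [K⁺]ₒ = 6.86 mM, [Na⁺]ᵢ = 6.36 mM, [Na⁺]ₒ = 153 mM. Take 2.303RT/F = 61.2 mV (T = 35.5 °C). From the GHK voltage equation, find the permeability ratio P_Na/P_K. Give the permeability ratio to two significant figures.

Let α = P_Na/P_K. GHK: Vm = 61.2·log₁₀[(Kₒ + α·Naₒ)/(Kᵢ + α·Naᵢ)].
10^(Vm/61.2) = 10^(50.0/61.2) = 6.5614
So 6.5614·(Kᵢ + α·Naᵢ) = Kₒ + α·Naₒ → α = (6.5614·109.0 − 6.86) / (153.0 − 6.5614·6.36)
α = (715.2 − 6.86) / (153.0 − 41.73) = 708.3/111.3 = 6.366

6.4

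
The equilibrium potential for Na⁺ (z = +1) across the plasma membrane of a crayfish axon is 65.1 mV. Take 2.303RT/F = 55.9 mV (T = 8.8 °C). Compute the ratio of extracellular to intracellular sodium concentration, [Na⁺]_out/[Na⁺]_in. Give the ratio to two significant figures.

15

log₁₀([out]/[in]) = E·z/(55.9) = 65.1 × 1 / 55.9 = 1.1646
[out]/[in] = 10^(1.1646) = 14.61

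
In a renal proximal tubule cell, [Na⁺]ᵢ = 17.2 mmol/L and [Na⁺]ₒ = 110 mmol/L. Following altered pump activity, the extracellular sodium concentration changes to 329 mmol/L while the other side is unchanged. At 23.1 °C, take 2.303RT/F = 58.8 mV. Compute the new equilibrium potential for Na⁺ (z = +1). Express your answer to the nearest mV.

After the shift: [Na⁺]_out = 329, [Na⁺]_in = 17.2 mmol/L.
E_new = (58.8/1)·log₁₀(329/17.2) = 58.80 · (1.2817) = 75.36 mV

75 mV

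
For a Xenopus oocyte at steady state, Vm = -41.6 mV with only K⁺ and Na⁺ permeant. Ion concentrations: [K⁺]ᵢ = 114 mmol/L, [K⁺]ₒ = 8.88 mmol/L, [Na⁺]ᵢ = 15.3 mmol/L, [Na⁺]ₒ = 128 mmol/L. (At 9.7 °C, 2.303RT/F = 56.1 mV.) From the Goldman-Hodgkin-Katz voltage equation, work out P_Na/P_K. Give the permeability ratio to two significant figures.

Let α = P_Na/P_K. GHK: Vm = 56.1·log₁₀[(Kₒ + α·Naₒ)/(Kᵢ + α·Naᵢ)].
10^(Vm/56.1) = 10^(-41.6/56.1) = 0.18133
So 0.18133·(Kᵢ + α·Naᵢ) = Kₒ + α·Naₒ → α = (0.18133·114.0 − 8.88) / (128.0 − 0.18133·15.3)
α = (20.67 − 8.88) / (128.0 − 2.774) = 11.79/125.2 = 0.09416

0.094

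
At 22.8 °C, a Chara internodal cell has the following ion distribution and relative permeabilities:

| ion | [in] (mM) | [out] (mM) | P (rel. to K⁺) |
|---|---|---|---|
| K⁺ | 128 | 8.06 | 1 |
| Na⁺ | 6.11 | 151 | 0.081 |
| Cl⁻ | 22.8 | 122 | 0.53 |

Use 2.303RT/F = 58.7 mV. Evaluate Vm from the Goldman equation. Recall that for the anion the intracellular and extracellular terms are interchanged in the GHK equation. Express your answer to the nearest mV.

Vm = 58.7 · log₁₀[(Σ P·[cation]ₒ + Σ P·[anion]ᵢ) / (Σ P·[cation]ᵢ + Σ P·[anion]ₒ)]
Numerator = 1×8.06 + 0.081×151 + 0.53×22.8 = 32.38
Denominator = 1×128 + 0.081×6.11 + 0.53×122 = 193.2
Vm = 58.7 · log₁₀(0.16761) = 58.7 × (-0.7757) = -45.53 mV

-46 mV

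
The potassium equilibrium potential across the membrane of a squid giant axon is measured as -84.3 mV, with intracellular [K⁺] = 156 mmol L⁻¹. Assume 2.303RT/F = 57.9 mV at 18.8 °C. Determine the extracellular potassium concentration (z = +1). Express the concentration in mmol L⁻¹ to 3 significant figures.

Nernst: E = (57.9/1) · log₁₀([out]/[in]), so log₁₀([out]/[in]) = -84.3 × 1 / 57.9 = -1.4560.
[out]/[in] = 10^(-1.4560) = 0.035.
[out] = 0.035 × 156 = 5.46 mmol L⁻¹.

5.46 mmol L⁻¹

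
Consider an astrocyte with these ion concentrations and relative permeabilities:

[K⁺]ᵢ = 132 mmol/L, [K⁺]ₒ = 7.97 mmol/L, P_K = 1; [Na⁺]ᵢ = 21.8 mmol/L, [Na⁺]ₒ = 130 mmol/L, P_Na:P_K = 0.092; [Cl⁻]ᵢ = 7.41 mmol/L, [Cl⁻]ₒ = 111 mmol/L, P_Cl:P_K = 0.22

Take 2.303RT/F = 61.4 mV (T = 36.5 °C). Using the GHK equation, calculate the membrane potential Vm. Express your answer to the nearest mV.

Vm = 61.4 · log₁₀[(Σ P·[cation]ₒ + Σ P·[anion]ᵢ) / (Σ P·[cation]ᵢ + Σ P·[anion]ₒ)]
Numerator = 1×7.97 + 0.092×130 + 0.22×7.41 = 21.56
Denominator = 1×132 + 0.092×21.8 + 0.22×111 = 158.4
Vm = 61.4 · log₁₀(0.13609) = 61.4 × (-0.8662) = -53.18 mV

-53 mV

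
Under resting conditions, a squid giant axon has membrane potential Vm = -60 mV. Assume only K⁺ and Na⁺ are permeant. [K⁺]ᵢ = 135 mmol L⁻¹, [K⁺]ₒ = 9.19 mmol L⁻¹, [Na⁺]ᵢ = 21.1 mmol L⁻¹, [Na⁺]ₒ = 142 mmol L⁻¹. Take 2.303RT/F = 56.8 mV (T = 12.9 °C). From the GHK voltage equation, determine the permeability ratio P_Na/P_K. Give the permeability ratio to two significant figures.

0.019

Let α = P_Na/P_K. GHK: Vm = 56.8·log₁₀[(Kₒ + α·Naₒ)/(Kᵢ + α·Naᵢ)].
10^(Vm/56.8) = 10^(-60.0/56.8) = 0.087834
So 0.087834·(Kᵢ + α·Naᵢ) = Kₒ + α·Naₒ → α = (0.087834·135.0 − 9.19) / (142.0 − 0.087834·21.1)
α = (11.86 − 9.19) / (142.0 − 1.853) = 2.668/140.1 = 0.01903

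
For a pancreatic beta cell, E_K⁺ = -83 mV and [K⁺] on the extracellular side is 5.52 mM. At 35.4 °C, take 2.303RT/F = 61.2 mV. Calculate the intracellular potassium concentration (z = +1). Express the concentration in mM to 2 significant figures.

130 mM

Nernst: E = (61.2/1) · log₁₀([out]/[in]), so log₁₀([out]/[in]) = -83.0 × 1 / 61.2 = -1.3562.
[out]/[in] = 10^(-1.3562) = 0.04403.
[in] = 5.52 / 0.04403 = 125.4 mM.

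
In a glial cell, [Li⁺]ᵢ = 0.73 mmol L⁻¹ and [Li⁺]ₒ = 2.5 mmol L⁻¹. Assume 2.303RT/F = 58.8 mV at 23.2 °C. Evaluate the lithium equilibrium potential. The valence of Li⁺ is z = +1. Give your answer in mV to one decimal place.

E = (58.8/z) · log₁₀([Li⁺]_out/[Li⁺]_in) with z = +1.
= (58.8/1) · log₁₀(2.5/0.73) = 58.80 · log₁₀(3.425)
= 58.80 · (0.5346) = 31.44 mV

31.4 mV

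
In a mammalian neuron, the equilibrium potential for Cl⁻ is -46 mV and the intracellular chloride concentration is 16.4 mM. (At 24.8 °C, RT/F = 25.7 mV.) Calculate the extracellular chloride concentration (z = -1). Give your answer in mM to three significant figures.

98.2 mM

Nernst: E = (25.7/-1) · ln([out]/[in]), so ln([out]/[in]) = -46.0 × -1 / 25.7 = 1.7899.
[out]/[in] = e^(1.7899) = 5.989.
[out] = 5.989 × 16.4 = 98.22 mM.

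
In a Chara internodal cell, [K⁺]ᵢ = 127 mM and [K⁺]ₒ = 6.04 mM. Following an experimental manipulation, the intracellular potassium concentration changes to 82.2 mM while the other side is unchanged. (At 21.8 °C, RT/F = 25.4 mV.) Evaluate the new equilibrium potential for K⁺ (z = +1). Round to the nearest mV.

After the shift: [K⁺]_out = 6.04, [K⁺]_in = 82.2 mM.
E_new = (25.4/1)·ln(6.04/82.2) = 25.40 · (-2.6108) = -66.31 mV

-66 mV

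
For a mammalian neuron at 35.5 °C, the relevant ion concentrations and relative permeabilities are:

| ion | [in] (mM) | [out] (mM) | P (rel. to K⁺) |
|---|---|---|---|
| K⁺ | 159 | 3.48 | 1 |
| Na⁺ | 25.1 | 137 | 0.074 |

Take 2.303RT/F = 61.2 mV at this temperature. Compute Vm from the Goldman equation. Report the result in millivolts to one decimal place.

-65.6 mV

Vm = 61.2 · log₁₀[(Σ P·[cation]ₒ + Σ P·[anion]ᵢ) / (Σ P·[cation]ᵢ + Σ P·[anion]ₒ)]
Numerator = 1×3.48 + 0.074×137 = 13.62
Denominator = 1×159 + 0.074×25.1 = 160.9
Vm = 61.2 · log₁₀(0.084659) = 61.2 × (-1.0723) = -65.63 mV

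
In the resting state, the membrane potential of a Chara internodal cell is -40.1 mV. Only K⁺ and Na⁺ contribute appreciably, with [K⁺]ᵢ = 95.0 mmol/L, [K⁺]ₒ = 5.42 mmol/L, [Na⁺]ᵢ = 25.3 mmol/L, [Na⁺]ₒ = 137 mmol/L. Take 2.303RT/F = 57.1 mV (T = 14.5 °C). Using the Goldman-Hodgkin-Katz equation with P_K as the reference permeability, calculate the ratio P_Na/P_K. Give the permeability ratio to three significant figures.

0.102

Let α = P_Na/P_K. GHK: Vm = 57.1·log₁₀[(Kₒ + α·Naₒ)/(Kᵢ + α·Naᵢ)].
10^(Vm/57.1) = 10^(-40.1/57.1) = 0.19848
So 0.19848·(Kᵢ + α·Naᵢ) = Kₒ + α·Naₒ → α = (0.19848·95.0 − 5.42) / (137.0 − 0.19848·25.3)
α = (18.86 − 5.42) / (137.0 − 5.022) = 13.44/132 = 0.1018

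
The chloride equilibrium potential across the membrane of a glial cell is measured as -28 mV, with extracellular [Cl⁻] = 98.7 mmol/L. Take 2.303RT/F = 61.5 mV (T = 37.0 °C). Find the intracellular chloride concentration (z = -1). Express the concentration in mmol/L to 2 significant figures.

35 mmol/L

Nernst: E = (61.5/-1) · log₁₀([out]/[in]), so log₁₀([out]/[in]) = -28.0 × -1 / 61.5 = 0.4553.
[out]/[in] = 10^(0.4553) = 2.853.
[in] = 98.7 / 2.853 = 34.6 mmol/L.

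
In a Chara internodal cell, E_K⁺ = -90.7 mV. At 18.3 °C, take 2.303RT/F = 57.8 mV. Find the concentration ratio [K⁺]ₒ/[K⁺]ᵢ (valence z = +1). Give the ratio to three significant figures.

log₁₀([out]/[in]) = E·z/(57.8) = -90.7 × 1 / 57.8 = -1.5692
[out]/[in] = 10^(-1.5692) = 0.02696

0.0270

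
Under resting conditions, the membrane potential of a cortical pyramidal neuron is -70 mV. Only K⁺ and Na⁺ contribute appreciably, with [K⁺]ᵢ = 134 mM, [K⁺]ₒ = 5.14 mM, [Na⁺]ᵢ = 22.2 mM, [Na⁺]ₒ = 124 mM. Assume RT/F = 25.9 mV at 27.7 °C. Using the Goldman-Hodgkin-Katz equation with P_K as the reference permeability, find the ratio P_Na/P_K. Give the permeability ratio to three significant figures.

0.0314

Let α = P_Na/P_K. GHK: Vm = 25.9·ln[(Kₒ + α·Naₒ)/(Kᵢ + α·Naᵢ)].
e^(Vm/25.9) = e^(-70.0/25.9) = 0.067024
So 0.067024·(Kᵢ + α·Naᵢ) = Kₒ + α·Naₒ → α = (0.067024·134.0 − 5.14) / (124.0 − 0.067024·22.2)
α = (8.981 − 5.14) / (124.0 − 1.488) = 3.841/122.5 = 0.03135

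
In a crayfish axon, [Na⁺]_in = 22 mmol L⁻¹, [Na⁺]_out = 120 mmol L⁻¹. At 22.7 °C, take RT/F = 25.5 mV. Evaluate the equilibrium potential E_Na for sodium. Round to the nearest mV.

43 mV

E = (25.5/z) · ln([Na⁺]_out/[Na⁺]_in) with z = +1.
= (25.5/1) · ln(120/22) = 25.50 · ln(5.455)
= 25.50 · (1.6964) = 43.26 mV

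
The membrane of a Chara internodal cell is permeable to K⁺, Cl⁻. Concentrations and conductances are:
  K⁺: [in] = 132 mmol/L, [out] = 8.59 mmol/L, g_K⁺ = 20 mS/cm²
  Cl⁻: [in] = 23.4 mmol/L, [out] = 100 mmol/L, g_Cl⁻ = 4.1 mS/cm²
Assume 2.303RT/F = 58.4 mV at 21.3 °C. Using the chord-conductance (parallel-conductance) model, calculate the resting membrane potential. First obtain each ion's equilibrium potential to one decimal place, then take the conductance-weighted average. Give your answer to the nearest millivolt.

-64 mV

E_K⁺ = (58.4/1)·log₁₀(8.59/132) = -69.3 mV
E_Cl⁻ = (58.4/-1)·log₁₀(100/23.4) = -36.8 mV
Vm = (Σ gᵢEᵢ)/(Σ gᵢ) = (20·-69.3 + 4.1·-36.8) / (20 + 4.1)
= -1536.88 / 24.1 = -63.77 mV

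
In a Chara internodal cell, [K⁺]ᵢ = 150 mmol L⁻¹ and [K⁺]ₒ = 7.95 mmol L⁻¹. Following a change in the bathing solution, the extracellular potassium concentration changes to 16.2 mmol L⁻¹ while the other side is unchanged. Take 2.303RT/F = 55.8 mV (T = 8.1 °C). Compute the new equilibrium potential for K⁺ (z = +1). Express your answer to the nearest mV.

-54 mV

After the shift: [K⁺]_out = 16.2, [K⁺]_in = 150 mmol L⁻¹.
E_new = (55.8/1)·log₁₀(16.2/150) = 55.80 · (-0.9666) = -53.93 mV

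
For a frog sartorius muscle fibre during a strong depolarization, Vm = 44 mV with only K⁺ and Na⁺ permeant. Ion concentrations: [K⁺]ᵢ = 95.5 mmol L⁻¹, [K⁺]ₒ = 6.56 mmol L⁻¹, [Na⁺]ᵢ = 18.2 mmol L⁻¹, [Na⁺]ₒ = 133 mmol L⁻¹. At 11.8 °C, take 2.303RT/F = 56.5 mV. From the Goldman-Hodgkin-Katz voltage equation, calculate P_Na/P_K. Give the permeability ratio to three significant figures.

24.0

Let α = P_Na/P_K. GHK: Vm = 56.5·log₁₀[(Kₒ + α·Naₒ)/(Kᵢ + α·Naᵢ)].
10^(Vm/56.5) = 10^(44.0/56.5) = 6.0084
So 6.0084·(Kᵢ + α·Naᵢ) = Kₒ + α·Naₒ → α = (6.0084·95.5 − 6.56) / (133.0 − 6.0084·18.2)
α = (573.8 − 6.56) / (133.0 − 109.4) = 567.2/23.65 = 23.99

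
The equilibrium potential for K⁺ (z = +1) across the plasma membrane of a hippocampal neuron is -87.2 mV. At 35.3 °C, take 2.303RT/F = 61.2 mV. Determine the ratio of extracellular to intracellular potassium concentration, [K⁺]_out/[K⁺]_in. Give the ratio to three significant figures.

log₁₀([out]/[in]) = E·z/(61.2) = -87.2 × 1 / 61.2 = -1.4248
[out]/[in] = 10^(-1.4248) = 0.0376

0.0376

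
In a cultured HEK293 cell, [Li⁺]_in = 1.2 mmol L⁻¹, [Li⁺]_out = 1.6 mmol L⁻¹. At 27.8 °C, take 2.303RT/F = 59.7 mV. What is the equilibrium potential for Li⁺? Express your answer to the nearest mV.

7 mV

E = (59.7/z) · log₁₀([Li⁺]_out/[Li⁺]_in) with z = +1.
= (59.7/1) · log₁₀(1.6/1.2) = 59.70 · log₁₀(1.333)
= 59.70 · (0.1249) = 7.46 mV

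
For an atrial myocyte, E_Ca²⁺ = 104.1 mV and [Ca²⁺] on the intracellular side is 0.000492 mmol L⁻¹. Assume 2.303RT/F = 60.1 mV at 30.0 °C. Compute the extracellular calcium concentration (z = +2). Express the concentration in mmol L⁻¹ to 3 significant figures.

Nernst: E = (60.1/2) · log₁₀([out]/[in]), so log₁₀([out]/[in]) = 104.1 × 2 / 60.1 = 3.4642.
[out]/[in] = 10^(3.4642) = 2912.
[out] = 2912 × 0.000492 = 1.433 mmol L⁻¹.

1.43 mmol L⁻¹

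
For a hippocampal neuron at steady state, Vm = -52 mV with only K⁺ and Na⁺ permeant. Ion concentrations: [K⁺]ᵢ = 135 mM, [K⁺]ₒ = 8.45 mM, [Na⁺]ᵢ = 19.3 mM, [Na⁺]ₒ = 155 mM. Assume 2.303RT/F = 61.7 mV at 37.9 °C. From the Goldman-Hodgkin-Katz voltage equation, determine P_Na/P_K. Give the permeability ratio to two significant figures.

0.072

Let α = P_Na/P_K. GHK: Vm = 61.7·log₁₀[(Kₒ + α·Naₒ)/(Kᵢ + α·Naᵢ)].
10^(Vm/61.7) = 10^(-52.0/61.7) = 0.14362
So 0.14362·(Kᵢ + α·Naᵢ) = Kₒ + α·Naₒ → α = (0.14362·135.0 − 8.45) / (155.0 − 0.14362·19.3)
α = (19.39 − 8.45) / (155.0 − 2.772) = 10.94/152.2 = 0.07186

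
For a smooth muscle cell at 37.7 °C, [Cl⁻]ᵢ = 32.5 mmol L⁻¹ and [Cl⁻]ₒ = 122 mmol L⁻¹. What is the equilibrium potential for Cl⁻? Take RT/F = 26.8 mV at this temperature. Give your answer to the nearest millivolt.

E = (26.8/z) · ln([Cl⁻]_out/[Cl⁻]_in) with z = -1.
For an anion, dividing by z = -1 reverses the sign.
= (26.8/-1) · ln(122/32.5) = -26.80 · ln(3.754)
= -26.80 · (1.3228) = -35.45 mV

-35 mV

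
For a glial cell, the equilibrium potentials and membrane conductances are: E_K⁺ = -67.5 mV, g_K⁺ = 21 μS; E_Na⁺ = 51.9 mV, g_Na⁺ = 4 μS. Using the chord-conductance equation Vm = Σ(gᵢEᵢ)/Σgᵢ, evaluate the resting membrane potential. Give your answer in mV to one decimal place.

Σ gᵢEᵢ = 21·(-67.5) + 4·(51.9) = -1209.90
Σ gᵢ = 21 + 4 = 25
Vm = -1209.90 / 25 = -48.40 mV

-48.4 mV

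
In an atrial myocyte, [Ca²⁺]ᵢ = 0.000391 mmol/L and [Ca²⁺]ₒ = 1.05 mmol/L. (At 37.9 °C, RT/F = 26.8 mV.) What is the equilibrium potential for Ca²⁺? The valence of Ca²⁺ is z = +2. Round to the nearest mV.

E = (26.8/z) · ln([Ca²⁺]_out/[Ca²⁺]_in) with z = +2.
= (26.8/2) · ln(1.05/0.000391) = 13.40 · ln(2685)
= 13.40 · (7.8956) = 105.80 mV

106 mV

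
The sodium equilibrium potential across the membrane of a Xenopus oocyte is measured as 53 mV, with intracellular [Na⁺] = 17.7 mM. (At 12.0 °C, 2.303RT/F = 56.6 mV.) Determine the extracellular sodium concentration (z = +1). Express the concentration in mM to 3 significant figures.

Nernst: E = (56.6/1) · log₁₀([out]/[in]), so log₁₀([out]/[in]) = 53.0 × 1 / 56.6 = 0.9364.
[out]/[in] = 10^(0.9364) = 8.638.
[out] = 8.638 × 17.7 = 152.9 mM.

153 mM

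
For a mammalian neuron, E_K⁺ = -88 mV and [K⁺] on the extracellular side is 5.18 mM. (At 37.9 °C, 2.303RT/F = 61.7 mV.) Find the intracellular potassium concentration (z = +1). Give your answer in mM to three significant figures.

138 mM

Nernst: E = (61.7/1) · log₁₀([out]/[in]), so log₁₀([out]/[in]) = -88.0 × 1 / 61.7 = -1.4263.
[out]/[in] = 10^(-1.4263) = 0.03748.
[in] = 5.18 / 0.03748 = 138.2 mM.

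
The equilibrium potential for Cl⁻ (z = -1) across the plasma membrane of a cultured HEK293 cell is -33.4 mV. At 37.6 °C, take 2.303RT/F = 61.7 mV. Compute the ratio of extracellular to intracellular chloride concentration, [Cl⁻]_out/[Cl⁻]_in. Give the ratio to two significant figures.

log₁₀([out]/[in]) = E·z/(61.7) = -33.4 × -1 / 61.7 = 0.5413
[out]/[in] = 10^(0.5413) = 3.478

3.5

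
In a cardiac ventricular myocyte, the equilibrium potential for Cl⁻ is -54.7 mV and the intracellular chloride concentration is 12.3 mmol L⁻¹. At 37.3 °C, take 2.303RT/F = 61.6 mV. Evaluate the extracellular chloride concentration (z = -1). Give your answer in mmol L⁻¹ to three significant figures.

95.0 mmol L⁻¹

Nernst: E = (61.6/-1) · log₁₀([out]/[in]), so log₁₀([out]/[in]) = -54.7 × -1 / 61.6 = 0.8880.
[out]/[in] = 10^(0.8880) = 7.727.
[out] = 7.727 × 12.3 = 95.04 mmol L⁻¹.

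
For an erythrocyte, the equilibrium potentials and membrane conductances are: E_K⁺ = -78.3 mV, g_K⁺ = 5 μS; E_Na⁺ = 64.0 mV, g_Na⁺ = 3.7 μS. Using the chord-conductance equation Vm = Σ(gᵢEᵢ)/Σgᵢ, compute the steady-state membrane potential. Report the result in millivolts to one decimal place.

-17.8 mV

Σ gᵢEᵢ = 5·(-78.3) + 3.7·(64.0) = -154.70
Σ gᵢ = 5 + 3.7 = 8.7
Vm = -154.70 / 8.7 = -17.78 mV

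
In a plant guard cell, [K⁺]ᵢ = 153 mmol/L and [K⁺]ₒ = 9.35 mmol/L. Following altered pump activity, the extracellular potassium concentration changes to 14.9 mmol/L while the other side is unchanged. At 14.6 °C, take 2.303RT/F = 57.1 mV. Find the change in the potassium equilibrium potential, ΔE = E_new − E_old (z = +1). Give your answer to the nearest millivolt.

12 mV

E_old = (57.1/1)·log₁₀(9.35/153) = -69.31 mV
E_new = (57.1/1)·log₁₀(14.9/153) = -57.76 mV
ΔE = -57.76 − (-69.31) = 11.56 mV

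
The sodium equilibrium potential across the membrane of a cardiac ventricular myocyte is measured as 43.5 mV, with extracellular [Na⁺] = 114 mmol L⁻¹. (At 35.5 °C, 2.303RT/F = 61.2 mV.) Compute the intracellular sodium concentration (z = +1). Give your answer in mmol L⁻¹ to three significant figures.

22.2 mmol L⁻¹

Nernst: E = (61.2/1) · log₁₀([out]/[in]), so log₁₀([out]/[in]) = 43.5 × 1 / 61.2 = 0.7108.
[out]/[in] = 10^(0.7108) = 5.138.
[in] = 114 / 5.138 = 22.19 mmol L⁻¹.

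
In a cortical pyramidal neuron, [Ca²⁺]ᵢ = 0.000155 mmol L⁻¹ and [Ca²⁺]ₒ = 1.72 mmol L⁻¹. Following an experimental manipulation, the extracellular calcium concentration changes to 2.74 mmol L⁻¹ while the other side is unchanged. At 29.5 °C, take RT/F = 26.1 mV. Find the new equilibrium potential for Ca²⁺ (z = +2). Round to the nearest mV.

After the shift: [Ca²⁺]_out = 2.74, [Ca²⁺]_in = 0.000155 mmol L⁻¹.
E_new = (26.1/2)·ln(2.74/0.000155) = 13.05 · (9.7800) = 127.63 mV

128 mV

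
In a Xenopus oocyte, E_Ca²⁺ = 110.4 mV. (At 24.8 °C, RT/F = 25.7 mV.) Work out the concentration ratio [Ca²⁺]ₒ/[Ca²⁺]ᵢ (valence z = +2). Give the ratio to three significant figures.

ln([out]/[in]) = E·z/(25.7) = 110.4 × 2 / 25.7 = 8.5914
[out]/[in] = e^(8.5914) = 5385

5390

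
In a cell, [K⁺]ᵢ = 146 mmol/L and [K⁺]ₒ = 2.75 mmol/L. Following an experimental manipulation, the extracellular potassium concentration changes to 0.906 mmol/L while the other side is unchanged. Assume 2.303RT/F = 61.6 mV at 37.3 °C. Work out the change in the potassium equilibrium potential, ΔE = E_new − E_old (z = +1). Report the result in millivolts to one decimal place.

-29.7 mV

E_old = (61.6/1)·log₁₀(2.75/146) = -106.26 mV
E_new = (61.6/1)·log₁₀(0.906/146) = -135.97 mV
ΔE = -135.97 − (-106.26) = -29.70 mV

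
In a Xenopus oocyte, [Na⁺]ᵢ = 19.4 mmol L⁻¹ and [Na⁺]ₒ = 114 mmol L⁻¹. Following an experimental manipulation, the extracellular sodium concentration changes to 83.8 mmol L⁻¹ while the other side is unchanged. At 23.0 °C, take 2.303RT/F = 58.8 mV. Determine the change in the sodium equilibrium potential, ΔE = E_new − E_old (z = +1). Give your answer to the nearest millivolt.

E_old = (58.8/1)·log₁₀(114/19.4) = 45.22 mV
E_new = (58.8/1)·log₁₀(83.8/19.4) = 37.36 mV
ΔE = 37.36 − (45.22) = -7.86 mV

-8 mV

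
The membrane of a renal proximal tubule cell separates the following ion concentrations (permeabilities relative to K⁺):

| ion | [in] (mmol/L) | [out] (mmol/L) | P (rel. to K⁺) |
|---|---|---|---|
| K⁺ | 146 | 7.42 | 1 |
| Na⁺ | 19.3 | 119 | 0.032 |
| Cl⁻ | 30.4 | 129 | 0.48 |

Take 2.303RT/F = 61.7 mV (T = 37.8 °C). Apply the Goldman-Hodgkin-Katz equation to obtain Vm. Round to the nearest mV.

-56 mV

Vm = 61.7 · log₁₀[(Σ P·[cation]ₒ + Σ P·[anion]ᵢ) / (Σ P·[cation]ᵢ + Σ P·[anion]ₒ)]
Numerator = 1×7.42 + 0.032×119 + 0.48×30.4 = 25.82
Denominator = 1×146 + 0.032×19.3 + 0.48×129 = 208.5
Vm = 61.7 · log₁₀(0.12381) = 61.7 × (-0.9072) = -55.98 mV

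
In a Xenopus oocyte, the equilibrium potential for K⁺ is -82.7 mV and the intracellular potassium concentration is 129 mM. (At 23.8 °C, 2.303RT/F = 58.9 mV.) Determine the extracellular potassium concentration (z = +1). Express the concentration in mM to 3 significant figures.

Nernst: E = (58.9/1) · log₁₀([out]/[in]), so log₁₀([out]/[in]) = -82.7 × 1 / 58.9 = -1.4041.
[out]/[in] = 10^(-1.4041) = 0.03944.
[out] = 0.03944 × 129 = 5.088 mM.

5.09 mM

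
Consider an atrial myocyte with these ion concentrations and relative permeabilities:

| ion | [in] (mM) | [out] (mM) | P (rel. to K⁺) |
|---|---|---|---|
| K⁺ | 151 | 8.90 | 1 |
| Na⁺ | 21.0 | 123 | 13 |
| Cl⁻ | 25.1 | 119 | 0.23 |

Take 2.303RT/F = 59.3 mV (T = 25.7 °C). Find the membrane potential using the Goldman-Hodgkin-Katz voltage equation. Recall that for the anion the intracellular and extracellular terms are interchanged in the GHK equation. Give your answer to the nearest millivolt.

Vm = 59.3 · log₁₀[(Σ P·[cation]ₒ + Σ P·[anion]ᵢ) / (Σ P·[cation]ᵢ + Σ P·[anion]ₒ)]
Numerator = 1×8.90 + 13×123 + 0.23×25.1 = 1614
Denominator = 1×151 + 13×21.0 + 0.23×119 = 451.4
Vm = 59.3 · log₁₀(3.5751) = 59.3 × (0.5533) = 32.81 mV

33 mV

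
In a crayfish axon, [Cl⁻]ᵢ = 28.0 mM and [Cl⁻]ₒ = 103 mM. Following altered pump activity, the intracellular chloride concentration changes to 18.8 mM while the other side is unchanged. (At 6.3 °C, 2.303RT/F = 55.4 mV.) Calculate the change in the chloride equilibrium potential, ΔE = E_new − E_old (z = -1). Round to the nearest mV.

-10 mV

E_old = (55.4/-1)·log₁₀(103/28.0) = -31.34 mV
E_new = (55.4/-1)·log₁₀(103/18.8) = -40.92 mV
ΔE = -40.92 − (-31.34) = -9.58 mV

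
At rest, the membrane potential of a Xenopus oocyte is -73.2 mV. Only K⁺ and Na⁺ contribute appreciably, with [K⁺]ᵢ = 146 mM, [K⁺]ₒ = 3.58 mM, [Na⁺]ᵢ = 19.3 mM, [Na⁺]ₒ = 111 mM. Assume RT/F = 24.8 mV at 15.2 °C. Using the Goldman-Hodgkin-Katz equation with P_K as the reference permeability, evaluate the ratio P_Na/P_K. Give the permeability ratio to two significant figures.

0.037

Let α = P_Na/P_K. GHK: Vm = 24.8·ln[(Kₒ + α·Naₒ)/(Kᵢ + α·Naᵢ)].
e^(Vm/24.8) = e^(-73.2/24.8) = 0.052255
So 0.052255·(Kᵢ + α·Naᵢ) = Kₒ + α·Naₒ → α = (0.052255·146.0 − 3.58) / (111.0 − 0.052255·19.3)
α = (7.629 − 3.58) / (111.0 − 1.009) = 4.049/110 = 0.03681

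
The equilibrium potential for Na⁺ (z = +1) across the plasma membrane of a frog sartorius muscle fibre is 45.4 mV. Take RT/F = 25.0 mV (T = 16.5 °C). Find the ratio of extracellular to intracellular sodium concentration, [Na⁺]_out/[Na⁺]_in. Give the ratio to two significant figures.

6.1

ln([out]/[in]) = E·z/(25.0) = 45.4 × 1 / 25.0 = 1.8160
[out]/[in] = e^(1.8160) = 6.147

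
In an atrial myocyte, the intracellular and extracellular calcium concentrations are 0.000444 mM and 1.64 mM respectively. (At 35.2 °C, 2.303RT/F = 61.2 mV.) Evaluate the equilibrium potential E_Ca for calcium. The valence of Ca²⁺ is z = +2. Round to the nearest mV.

E = (61.2/z) · log₁₀([Ca²⁺]_out/[Ca²⁺]_in) with z = +2.
= (61.2/2) · log₁₀(1.64/0.000444) = 30.60 · log₁₀(3694)
= 30.60 · (3.5675) = 109.16 mV

109 mV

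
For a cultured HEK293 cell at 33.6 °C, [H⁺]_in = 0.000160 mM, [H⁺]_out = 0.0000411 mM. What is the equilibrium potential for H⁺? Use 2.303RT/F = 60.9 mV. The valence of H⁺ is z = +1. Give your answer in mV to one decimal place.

-35.9 mV

E = (60.9/z) · log₁₀([H⁺]_out/[H⁺]_in) with z = +1.
= (60.9/1) · log₁₀(0.0000411/0.000160) = 60.90 · log₁₀(0.2569)
= 60.90 · (-0.5903) = -35.95 mV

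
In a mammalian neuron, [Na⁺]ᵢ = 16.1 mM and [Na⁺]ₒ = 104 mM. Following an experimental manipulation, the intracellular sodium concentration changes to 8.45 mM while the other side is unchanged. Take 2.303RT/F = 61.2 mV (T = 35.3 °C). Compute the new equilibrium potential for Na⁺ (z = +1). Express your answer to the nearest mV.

67 mV

After the shift: [Na⁺]_out = 104, [Na⁺]_in = 8.45 mM.
E_new = (61.2/1)·log₁₀(104/8.45) = 61.20 · (1.0902) = 66.72 mV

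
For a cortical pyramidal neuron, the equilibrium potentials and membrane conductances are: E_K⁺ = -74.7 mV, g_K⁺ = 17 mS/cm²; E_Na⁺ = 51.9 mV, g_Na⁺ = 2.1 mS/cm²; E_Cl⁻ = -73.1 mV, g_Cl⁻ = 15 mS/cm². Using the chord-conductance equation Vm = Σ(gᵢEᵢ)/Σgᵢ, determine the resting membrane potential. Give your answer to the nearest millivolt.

Σ gᵢEᵢ = 17·(-74.7) + 2.1·(51.9) + 15·(-73.1) = -2257.41
Σ gᵢ = 17 + 2.1 + 15 = 34.1
Vm = -2257.41 / 34.1 = -66.20 mV

-66 mV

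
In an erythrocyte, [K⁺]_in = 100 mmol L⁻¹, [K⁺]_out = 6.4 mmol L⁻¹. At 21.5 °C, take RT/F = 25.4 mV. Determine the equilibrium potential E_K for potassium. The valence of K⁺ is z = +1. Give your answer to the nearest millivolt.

E = (25.4/z) · ln([K⁺]_out/[K⁺]_in) with z = +1.
= (25.4/1) · ln(6.4/100) = 25.40 · ln(0.064)
= 25.40 · (-2.7489) = -69.82 mV

-70 mV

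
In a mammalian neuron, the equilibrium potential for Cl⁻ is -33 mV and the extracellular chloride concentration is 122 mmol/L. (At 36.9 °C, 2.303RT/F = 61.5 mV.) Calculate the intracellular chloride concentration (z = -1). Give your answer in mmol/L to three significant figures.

Nernst: E = (61.5/-1) · log₁₀([out]/[in]), so log₁₀([out]/[in]) = -33.0 × -1 / 61.5 = 0.5366.
[out]/[in] = 10^(0.5366) = 3.44.
[in] = 122 / 3.44 = 35.46 mmol/L.

35.5 mmol/L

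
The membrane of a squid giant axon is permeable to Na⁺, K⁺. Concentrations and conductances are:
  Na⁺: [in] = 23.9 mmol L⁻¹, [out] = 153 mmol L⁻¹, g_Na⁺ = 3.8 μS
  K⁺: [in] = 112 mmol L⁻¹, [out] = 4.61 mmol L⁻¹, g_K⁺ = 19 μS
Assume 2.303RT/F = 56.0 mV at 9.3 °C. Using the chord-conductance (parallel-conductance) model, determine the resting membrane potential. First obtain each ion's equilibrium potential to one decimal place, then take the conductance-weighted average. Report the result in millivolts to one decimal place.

-57.1 mV

E_Na⁺ = (56.0/1)·log₁₀(153/23.9) = 45.2 mV
E_K⁺ = (56.0/1)·log₁₀(4.61/112) = -77.6 mV
Vm = (Σ gᵢEᵢ)/(Σ gᵢ) = (3.8·45.2 + 19·-77.6) / (3.8 + 19)
= -1302.64 / 22.8 = -57.13 mV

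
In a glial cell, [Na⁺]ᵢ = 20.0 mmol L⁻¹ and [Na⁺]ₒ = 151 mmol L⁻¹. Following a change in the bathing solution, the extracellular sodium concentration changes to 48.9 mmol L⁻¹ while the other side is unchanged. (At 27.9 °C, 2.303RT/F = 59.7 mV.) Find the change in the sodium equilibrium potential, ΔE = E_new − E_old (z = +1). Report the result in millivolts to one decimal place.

E_old = (59.7/1)·log₁₀(151/20.0) = 52.41 mV
E_new = (59.7/1)·log₁₀(48.9/20.0) = 23.18 mV
ΔE = 23.18 − (52.41) = -29.23 mV

-29.2 mV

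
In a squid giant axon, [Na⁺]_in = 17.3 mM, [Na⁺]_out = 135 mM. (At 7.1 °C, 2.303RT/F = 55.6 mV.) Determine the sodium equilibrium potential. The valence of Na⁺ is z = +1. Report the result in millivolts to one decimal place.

E = (55.6/z) · log₁₀([Na⁺]_out/[Na⁺]_in) with z = +1.
= (55.6/1) · log₁₀(135/17.3) = 55.60 · log₁₀(7.803)
= 55.60 · (0.8923) = 49.61 mV

49.6 mV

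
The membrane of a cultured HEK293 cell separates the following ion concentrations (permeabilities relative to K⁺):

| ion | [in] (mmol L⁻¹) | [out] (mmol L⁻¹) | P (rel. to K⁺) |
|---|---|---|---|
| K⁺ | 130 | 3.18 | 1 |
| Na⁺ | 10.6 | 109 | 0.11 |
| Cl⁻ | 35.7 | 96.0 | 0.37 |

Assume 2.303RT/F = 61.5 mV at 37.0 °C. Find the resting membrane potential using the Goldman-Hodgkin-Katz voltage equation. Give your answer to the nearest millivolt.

Vm = 61.5 · log₁₀[(Σ P·[cation]ₒ + Σ P·[anion]ᵢ) / (Σ P·[cation]ᵢ + Σ P·[anion]ₒ)]
Numerator = 1×3.18 + 0.11×109 + 0.37×35.7 = 28.38
Denominator = 1×130 + 0.11×10.6 + 0.37×96.0 = 166.7
Vm = 61.5 · log₁₀(0.17025) = 61.5 × (-0.7689) = -47.29 mV

-47 mV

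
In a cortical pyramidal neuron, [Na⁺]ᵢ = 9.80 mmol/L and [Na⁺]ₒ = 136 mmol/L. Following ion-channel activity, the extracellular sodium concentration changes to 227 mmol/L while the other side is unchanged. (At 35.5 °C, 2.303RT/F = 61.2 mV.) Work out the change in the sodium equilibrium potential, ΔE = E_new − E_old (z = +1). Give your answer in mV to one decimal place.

E_old = (61.2/1)·log₁₀(136/9.80) = 69.91 mV
E_new = (61.2/1)·log₁₀(227/9.80) = 83.53 mV
ΔE = 83.53 − (69.91) = 13.62 mV

13.6 mV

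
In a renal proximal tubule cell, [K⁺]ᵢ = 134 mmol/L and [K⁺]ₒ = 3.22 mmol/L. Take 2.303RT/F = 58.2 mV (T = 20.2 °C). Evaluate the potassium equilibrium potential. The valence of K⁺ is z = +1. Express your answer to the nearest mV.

-94 mV

E = (58.2/z) · log₁₀([K⁺]_out/[K⁺]_in) with z = +1.
= (58.2/1) · log₁₀(3.22/134) = 58.20 · log₁₀(0.02403)
= 58.20 · (-1.6192) = -94.24 mV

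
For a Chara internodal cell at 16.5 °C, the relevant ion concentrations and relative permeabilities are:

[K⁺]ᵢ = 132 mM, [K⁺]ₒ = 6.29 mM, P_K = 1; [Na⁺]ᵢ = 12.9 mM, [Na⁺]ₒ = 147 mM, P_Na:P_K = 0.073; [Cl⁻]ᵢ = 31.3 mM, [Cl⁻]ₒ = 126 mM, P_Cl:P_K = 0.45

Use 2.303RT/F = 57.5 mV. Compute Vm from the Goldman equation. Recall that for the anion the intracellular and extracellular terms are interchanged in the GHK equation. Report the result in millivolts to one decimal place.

Vm = 57.5 · log₁₀[(Σ P·[cation]ₒ + Σ P·[anion]ᵢ) / (Σ P·[cation]ᵢ + Σ P·[anion]ₒ)]
Numerator = 1×6.29 + 0.073×147 + 0.45×31.3 = 31.11
Denominator = 1×132 + 0.073×12.9 + 0.45×126 = 189.6
Vm = 57.5 · log₁₀(0.16403) = 57.5 × (-0.7851) = -45.14 mV

-45.1 mV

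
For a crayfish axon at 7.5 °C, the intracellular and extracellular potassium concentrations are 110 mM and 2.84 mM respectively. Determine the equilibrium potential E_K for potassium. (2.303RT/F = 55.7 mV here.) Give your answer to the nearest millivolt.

E = (55.7/z) · log₁₀([K⁺]_out/[K⁺]_in) with z = +1.
= (55.7/1) · log₁₀(2.84/110) = 55.70 · log₁₀(0.02582)
= 55.70 · (-1.5881) = -88.46 mV

-88 mV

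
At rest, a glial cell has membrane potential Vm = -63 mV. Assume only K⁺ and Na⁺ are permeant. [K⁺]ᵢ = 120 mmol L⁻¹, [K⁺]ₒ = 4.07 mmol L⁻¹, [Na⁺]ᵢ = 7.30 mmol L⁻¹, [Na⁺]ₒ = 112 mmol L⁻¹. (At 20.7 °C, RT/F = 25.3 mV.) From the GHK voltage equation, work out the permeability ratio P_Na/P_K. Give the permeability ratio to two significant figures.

Let α = P_Na/P_K. GHK: Vm = 25.3·ln[(Kₒ + α·Naₒ)/(Kᵢ + α·Naᵢ)].
e^(Vm/25.3) = e^(-63.0/25.3) = 0.0829
So 0.0829·(Kᵢ + α·Naᵢ) = Kₒ + α·Naₒ → α = (0.0829·120.0 − 4.07) / (112.0 − 0.0829·7.3)
α = (9.948 − 4.07) / (112.0 − 0.6052) = 5.878/111.4 = 0.05277

0.053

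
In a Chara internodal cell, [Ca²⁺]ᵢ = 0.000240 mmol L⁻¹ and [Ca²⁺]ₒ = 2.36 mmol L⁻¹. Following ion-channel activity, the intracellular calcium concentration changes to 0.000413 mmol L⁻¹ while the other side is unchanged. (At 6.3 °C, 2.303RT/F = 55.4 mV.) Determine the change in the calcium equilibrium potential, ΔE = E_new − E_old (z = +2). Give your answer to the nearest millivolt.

E_old = (55.4/2)·log₁₀(2.36/0.000240) = 110.60 mV
E_new = (55.4/2)·log₁₀(2.36/0.000413) = 104.07 mV
ΔE = 104.07 − (110.60) = -6.53 mV

-7 mV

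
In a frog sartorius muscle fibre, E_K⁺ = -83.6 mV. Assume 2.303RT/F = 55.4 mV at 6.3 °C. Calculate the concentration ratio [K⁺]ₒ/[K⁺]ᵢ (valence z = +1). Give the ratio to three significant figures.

log₁₀([out]/[in]) = E·z/(55.4) = -83.6 × 1 / 55.4 = -1.5090
[out]/[in] = 10^(-1.5090) = 0.03097

0.0310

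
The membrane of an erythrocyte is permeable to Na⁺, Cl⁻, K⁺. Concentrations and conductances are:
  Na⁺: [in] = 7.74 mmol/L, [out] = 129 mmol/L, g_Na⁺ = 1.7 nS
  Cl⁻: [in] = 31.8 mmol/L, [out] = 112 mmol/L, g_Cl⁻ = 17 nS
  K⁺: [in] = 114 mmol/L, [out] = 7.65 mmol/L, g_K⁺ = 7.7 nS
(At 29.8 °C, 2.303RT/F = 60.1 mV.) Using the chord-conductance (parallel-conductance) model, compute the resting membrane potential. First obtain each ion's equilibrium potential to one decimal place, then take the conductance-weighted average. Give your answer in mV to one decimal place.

-37.0 mV

E_Na⁺ = (60.1/1)·log₁₀(129/7.74) = 73.4 mV
E_Cl⁻ = (60.1/-1)·log₁₀(112/31.8) = -32.9 mV
E_K⁺ = (60.1/1)·log₁₀(7.65/114) = -70.5 mV
Vm = (Σ gᵢEᵢ)/(Σ gᵢ) = (1.7·73.4 + 17·-32.9 + 7.7·-70.5) / (1.7 + 17 + 7.7)
= -977.37 / 26.4 = -37.02 mV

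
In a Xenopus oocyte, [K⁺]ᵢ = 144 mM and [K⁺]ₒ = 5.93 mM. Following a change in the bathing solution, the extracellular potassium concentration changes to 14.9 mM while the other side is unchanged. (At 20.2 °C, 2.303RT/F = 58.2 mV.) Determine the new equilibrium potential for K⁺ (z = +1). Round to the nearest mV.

-57 mV

After the shift: [K⁺]_out = 14.9, [K⁺]_in = 144 mM.
E_new = (58.2/1)·log₁₀(14.9/144) = 58.20 · (-0.9852) = -57.34 mV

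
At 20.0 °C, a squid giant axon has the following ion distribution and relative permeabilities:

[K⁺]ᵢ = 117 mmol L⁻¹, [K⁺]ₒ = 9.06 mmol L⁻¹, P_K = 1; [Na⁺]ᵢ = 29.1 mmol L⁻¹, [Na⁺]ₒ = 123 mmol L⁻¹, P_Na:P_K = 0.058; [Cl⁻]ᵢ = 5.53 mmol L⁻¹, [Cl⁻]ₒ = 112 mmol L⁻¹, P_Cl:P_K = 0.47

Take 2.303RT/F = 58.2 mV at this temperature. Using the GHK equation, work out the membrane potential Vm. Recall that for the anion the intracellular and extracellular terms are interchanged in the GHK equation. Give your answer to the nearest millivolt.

-56 mV

Vm = 58.2 · log₁₀[(Σ P·[cation]ₒ + Σ P·[anion]ᵢ) / (Σ P·[cation]ᵢ + Σ P·[anion]ₒ)]
Numerator = 1×9.06 + 0.058×123 + 0.47×5.53 = 18.79
Denominator = 1×117 + 0.058×29.1 + 0.47×112 = 171.3
Vm = 58.2 · log₁₀(0.10969) = 58.2 × (-0.9598) = -55.86 mV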